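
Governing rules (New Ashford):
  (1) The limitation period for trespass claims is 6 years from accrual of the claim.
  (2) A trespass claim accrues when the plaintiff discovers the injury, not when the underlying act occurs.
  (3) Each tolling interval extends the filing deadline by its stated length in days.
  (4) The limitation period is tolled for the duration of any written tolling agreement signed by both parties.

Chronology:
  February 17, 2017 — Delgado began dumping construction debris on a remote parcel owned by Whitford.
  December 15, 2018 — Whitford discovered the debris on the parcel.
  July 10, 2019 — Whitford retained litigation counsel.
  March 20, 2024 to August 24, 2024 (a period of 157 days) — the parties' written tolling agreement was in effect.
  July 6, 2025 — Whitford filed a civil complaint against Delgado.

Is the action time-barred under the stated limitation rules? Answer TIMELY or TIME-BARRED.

The claim did not accrue until Whitford discovered the injury on December 15, 2018; the February 17, 2017 act date does not start the clock under the stated rule.
6 years from December 15, 2018 is December 15, 2024.
The written tolling agreement from March 20, 2024 to August 24, 2024 tolled the period for 157 days, extending the deadline to May 21, 2025.
The other events in the timeline have no effect on the limitation period under the stated rules.
The July 6, 2025 filing falls after the May 21, 2025 deadline; the claim is time-barred.

TIME-BARRED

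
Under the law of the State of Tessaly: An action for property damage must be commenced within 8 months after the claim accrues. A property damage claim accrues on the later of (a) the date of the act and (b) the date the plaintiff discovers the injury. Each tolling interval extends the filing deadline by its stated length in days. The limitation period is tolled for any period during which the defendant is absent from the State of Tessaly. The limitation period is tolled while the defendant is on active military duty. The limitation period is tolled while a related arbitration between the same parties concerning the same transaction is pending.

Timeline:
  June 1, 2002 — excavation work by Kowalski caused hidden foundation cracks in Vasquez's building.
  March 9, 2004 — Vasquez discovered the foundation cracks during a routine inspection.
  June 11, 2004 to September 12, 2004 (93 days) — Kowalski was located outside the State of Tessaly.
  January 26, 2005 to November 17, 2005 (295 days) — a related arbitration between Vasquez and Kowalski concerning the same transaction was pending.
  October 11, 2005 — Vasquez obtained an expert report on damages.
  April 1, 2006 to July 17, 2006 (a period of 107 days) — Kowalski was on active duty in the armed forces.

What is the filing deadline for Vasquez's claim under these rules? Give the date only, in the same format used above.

Taking the later of the act (June 1, 2002) and discovery (March 9, 2004), the claim accrued on March 9, 2004.
8 months from March 9, 2004 is November 9, 2004.
The defendant's absence from the jurisdiction from June 11, 2004 to September 12, 2004 tolled the period for 93 days, extending the deadline to February 10, 2005.
Because the pending related arbitration ran from January 26, 2005 to November 17, 2005, the deadline is extended by 295 days to December 2, 2005.
By the time the defendant's active military service began on April 1, 2006, the limitation period had already expired on December 2, 2005; that interval cannot revive it.
Nothing else in the chronology tolls or restarts the period.

December 2, 2005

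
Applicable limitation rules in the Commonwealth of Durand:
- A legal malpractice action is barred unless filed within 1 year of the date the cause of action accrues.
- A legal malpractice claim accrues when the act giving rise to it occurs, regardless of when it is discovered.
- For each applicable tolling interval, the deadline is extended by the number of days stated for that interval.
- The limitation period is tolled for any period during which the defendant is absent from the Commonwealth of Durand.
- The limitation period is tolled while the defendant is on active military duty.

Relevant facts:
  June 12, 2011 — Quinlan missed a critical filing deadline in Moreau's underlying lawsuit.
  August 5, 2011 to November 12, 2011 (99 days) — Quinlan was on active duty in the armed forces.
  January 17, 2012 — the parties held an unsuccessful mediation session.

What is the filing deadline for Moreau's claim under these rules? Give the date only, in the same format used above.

September 19, 2012

The cause of action accrued on June 12, 2011, the date of the act.
1 year from June 12, 2011 is June 12, 2012.
The period was tolled for 99 days by the defendant's active military service (August 5, 2011 to November 12, 2011), pushing the deadline to September 19, 2012.
Nothing else in the chronology tolls or restarts the period.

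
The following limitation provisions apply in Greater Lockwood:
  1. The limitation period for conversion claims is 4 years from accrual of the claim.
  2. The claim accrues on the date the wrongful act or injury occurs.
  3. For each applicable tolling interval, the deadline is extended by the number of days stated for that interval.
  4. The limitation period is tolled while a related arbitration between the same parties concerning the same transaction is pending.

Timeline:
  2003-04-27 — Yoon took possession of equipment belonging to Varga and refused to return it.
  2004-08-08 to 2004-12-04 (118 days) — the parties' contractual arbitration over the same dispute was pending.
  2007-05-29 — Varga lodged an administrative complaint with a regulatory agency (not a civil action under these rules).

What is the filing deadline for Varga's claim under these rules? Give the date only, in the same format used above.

2007-08-23

The limitation period began to run on 2003-04-27.
4 years from 2003-04-27 is 2007-04-27.
Because the pending related arbitration ran from 2004-08-08 to 2004-12-04, the deadline is extended by 118 days to 2007-08-23.
Nothing else in the chronology tolls or restarts the period.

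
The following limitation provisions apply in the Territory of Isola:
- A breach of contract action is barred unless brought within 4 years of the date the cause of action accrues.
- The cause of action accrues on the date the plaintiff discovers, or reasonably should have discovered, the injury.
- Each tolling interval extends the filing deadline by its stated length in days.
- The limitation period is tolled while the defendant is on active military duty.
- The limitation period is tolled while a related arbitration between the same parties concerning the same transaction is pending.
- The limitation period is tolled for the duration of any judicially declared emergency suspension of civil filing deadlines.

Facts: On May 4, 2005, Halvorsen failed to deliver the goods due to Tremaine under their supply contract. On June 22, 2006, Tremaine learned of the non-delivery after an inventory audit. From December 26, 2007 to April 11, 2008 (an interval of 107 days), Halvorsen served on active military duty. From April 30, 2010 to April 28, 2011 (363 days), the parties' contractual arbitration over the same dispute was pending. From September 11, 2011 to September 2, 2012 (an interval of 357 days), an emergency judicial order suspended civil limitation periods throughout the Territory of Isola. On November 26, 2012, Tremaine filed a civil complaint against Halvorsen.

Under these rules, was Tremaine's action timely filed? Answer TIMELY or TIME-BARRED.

TIME-BARRED

Under the discovery rule, the claim accrued on June 22, 2006, when Tremaine discovered the injury — not on the May 4, 2005 date of the underlying act.
Adding the 4 years base period to June 22, 2006 gives a deadline of June 22, 2010, before any tolling.
The defendant's active military service from December 26, 2007 to April 11, 2008 tolled the period for 107 days, extending the deadline to October 7, 2010.
The period was tolled for 363 days by the pending related arbitration (April 30, 2010 to April 28, 2011), pushing the deadline to October 5, 2011.
The emergency suspension of filing deadlines from September 11, 2011 to September 2, 2012 tolled the period for 357 days, extending the deadline to September 26, 2012.
The November 26, 2012 filing falls after the September 26, 2012 deadline; the claim is time-barred.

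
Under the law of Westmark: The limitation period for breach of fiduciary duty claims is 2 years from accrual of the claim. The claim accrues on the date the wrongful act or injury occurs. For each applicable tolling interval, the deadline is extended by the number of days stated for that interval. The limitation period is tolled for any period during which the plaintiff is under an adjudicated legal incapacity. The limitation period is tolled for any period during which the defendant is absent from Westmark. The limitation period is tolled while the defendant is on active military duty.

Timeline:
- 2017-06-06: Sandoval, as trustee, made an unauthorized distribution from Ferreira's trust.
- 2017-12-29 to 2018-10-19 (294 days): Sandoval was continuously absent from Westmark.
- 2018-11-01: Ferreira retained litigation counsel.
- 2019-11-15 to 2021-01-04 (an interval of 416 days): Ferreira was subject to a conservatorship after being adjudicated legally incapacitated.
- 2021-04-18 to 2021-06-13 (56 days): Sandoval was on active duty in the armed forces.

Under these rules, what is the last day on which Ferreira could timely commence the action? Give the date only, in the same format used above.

The claim accrued on 2017-06-06, when the wrongful act occurred.
2 years from 2017-06-06 is 2019-06-06.
Because the defendant's absence from the jurisdiction ran from 2017-12-29 to 2018-10-19, the deadline is extended by 294 days to 2020-03-26.
The plaintiff's legal incapacity from 2019-11-15 to 2021-01-04 tolled the period for 416 days, extending the deadline to 2021-05-16.
The period was tolled for 56 days by the defendant's active military service (2021-04-18 to 2021-06-13), pushing the deadline to 2021-07-11.
None of the other events listed affects the running of the period under the stated rules.

2021-07-11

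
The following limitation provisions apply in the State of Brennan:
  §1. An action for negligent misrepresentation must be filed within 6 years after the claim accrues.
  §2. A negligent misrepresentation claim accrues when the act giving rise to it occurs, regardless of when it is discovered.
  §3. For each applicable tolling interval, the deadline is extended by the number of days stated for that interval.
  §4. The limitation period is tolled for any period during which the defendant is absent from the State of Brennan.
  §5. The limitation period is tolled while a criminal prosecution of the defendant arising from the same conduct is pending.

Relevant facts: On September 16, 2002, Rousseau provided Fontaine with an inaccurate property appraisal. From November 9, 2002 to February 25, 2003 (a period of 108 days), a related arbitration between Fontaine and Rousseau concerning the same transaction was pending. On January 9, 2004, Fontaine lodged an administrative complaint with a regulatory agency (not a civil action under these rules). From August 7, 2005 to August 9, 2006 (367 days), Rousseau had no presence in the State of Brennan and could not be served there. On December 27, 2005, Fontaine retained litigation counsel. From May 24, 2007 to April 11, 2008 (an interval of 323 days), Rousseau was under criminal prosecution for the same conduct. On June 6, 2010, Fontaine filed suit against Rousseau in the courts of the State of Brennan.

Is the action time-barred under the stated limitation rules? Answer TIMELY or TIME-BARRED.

The claim accrued on September 16, 2002, when the wrongful act occurred.
6 years from September 16, 2002 is September 16, 2008.
The defendant's absence from the jurisdiction from August 7, 2005 to August 9, 2006 tolled the period for 367 days, extending the deadline to September 18, 2009.
Because the pending criminal prosecution ran from May 24, 2007 to April 11, 2008, the deadline is extended by 323 days to August 7, 2010.
The pending related arbitration from November 9, 2002 to February 25, 2003 does not toll the period, because no stated rule makes a pending arbitration a tolling event.
None of the other events listed affects the running of the period under the stated rules.
The June 6, 2010 filing precedes the August 7, 2010 deadline; the claim is timely.

TIMELY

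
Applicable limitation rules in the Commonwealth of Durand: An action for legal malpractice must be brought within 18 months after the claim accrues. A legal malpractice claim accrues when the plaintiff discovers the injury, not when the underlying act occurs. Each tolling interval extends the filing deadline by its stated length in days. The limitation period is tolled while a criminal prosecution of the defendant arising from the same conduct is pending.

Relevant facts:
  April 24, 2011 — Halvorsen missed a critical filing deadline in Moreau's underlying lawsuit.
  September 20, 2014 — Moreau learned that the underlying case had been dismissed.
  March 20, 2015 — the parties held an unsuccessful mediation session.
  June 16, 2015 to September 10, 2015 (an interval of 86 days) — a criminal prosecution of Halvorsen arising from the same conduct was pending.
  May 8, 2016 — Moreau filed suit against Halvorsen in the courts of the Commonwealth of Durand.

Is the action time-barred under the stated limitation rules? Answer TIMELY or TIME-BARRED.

The claim did not accrue until Moreau discovered the injury on September 20, 2014; the April 24, 2011 act date does not start the clock under the stated rule.
Adding the 18 months base period to September 20, 2014 gives a deadline of March 20, 2016, before any tolling.
The period was tolled for 86 days by the pending criminal prosecution (June 16, 2015 to September 10, 2015), pushing the deadline to June 14, 2016.
Nothing else in the chronology tolls or restarts the period.
The May 8, 2016 filing precedes the June 14, 2016 deadline; the claim is timely.

TIMELY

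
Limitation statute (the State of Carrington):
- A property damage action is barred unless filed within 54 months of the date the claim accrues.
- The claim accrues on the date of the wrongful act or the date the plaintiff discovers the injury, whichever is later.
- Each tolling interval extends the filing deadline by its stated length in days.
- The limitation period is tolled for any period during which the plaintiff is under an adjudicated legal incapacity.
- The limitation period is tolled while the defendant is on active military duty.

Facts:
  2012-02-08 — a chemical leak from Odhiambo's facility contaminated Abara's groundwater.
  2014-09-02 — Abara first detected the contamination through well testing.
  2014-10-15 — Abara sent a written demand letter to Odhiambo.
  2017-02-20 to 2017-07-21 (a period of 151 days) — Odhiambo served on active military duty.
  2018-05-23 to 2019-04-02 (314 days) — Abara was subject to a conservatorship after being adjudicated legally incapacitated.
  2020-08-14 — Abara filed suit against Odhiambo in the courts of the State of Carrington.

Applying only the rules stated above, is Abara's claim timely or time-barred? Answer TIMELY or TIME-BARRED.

TIME-BARRED

Because discovery on 2014-09-02 post-dates the 2012-02-08 act, accrual under the later-of rule falls on 2014-09-02.
Adding the 54 months base period to 2014-09-02 gives a deadline of 2019-03-02, before any tolling.
The defendant's active military service from 2017-02-20 to 2017-07-21 tolled the period for 151 days, extending the deadline to 2019-07-31.
The plaintiff's legal incapacity from 2018-05-23 to 2019-04-02 tolled the period for 314 days, extending the deadline to 2020-06-09.
The other events in the timeline have no effect on the limitation period under the stated rules.
The 2020-08-14 filing falls after the 2020-06-09 deadline; the claim is time-barred.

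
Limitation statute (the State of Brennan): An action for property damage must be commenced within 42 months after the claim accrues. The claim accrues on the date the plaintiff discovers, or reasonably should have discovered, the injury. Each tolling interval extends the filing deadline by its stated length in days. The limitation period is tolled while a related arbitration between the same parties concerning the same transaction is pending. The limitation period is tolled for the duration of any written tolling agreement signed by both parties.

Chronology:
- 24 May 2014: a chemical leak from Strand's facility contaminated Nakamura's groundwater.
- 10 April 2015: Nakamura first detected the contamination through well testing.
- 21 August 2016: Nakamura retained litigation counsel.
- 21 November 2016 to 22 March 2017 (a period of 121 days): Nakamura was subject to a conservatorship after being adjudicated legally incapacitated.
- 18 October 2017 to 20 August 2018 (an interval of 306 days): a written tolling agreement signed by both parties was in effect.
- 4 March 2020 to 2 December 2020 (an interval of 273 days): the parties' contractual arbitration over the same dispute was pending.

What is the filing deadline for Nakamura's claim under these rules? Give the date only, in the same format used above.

Accrual is tied to discovery, so the period began on 10 April 2015 rather than on 24 May 2014 when the act occurred.
The untolled deadline — 42 months after 10 April 2015 — is 10 October 2018.
The written tolling agreement from 18 October 2017 to 20 August 2018 tolled the period for 306 days, extending the deadline to 12 August 2019.
The pending related arbitration starting 4 March 2020 came too late — the period had run on 12 August 2019 — and so does not extend the deadline.
No stated provision tolls the period for the plaintiff's incapacity, so the interval from 21 November 2016 to 22 March 2017 has no effect on the deadline.
None of the other events listed affects the running of the period under the stated rules.

12 August 2019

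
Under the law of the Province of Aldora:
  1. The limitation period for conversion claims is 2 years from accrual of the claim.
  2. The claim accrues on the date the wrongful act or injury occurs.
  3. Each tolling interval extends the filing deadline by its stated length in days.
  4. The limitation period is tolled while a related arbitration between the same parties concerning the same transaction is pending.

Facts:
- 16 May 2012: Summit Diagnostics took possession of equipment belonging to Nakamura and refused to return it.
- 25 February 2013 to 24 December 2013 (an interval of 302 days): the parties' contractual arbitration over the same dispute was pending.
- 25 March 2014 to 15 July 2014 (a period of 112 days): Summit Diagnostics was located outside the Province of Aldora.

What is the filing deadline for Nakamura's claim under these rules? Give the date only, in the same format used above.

The claim accrued on 16 May 2012, when the wrongful act occurred.
The untolled deadline — 2 years after 16 May 2012 — is 16 May 2014.
Because the pending related arbitration ran from 25 February 2013 to 24 December 2013, the deadline is extended by 302 days to 14 March 2015.
Although the defendant's absence ran from 25 March 2014 to 15 July 2014, the stated rules do not make that a tolling event, so it is disregarded.

14 March 2015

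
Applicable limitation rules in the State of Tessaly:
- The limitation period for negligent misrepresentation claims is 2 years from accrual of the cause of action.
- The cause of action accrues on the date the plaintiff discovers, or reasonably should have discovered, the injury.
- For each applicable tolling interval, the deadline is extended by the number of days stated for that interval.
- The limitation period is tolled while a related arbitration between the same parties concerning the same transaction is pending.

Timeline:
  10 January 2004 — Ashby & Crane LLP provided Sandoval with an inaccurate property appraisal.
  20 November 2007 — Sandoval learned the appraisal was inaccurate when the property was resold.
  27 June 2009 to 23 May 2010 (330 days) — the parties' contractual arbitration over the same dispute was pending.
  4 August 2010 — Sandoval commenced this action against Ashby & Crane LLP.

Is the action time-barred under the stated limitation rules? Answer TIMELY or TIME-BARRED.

TIMELY

Under the discovery rule, the claim accrued on 20 November 2007, when Sandoval discovered the injury — not on the 10 January 2004 date of the underlying act.
Adding the 2 years base period to 20 November 2007 gives a deadline of 20 November 2009, before any tolling.
The period was tolled for 330 days by the pending related arbitration (27 June 2009 to 23 May 2010), pushing the deadline to 16 October 2010.
Filing on 4 August 2010 beat the 16 October 2010 deadline — the action is timely.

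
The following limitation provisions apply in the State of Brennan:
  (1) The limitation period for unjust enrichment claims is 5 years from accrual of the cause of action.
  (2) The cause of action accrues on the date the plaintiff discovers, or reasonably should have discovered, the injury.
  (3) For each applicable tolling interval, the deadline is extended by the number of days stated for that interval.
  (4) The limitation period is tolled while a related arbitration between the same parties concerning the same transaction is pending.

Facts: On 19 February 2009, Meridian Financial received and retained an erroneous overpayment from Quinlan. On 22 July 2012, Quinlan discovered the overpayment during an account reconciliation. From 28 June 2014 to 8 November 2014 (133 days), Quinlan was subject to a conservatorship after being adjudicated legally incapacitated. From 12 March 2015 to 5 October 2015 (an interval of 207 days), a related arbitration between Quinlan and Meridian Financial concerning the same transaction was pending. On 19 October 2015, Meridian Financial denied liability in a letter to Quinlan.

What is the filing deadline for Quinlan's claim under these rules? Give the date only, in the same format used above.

14 February 2018

Accrual is tied to discovery, so the period began on 22 July 2012 rather than on 19 February 2009 when the act occurred.
Adding the 5 years base period to 22 July 2012 gives a deadline of 22 July 2017, before any tolling.
Because the pending related arbitration ran from 12 March 2015 to 5 October 2015, the deadline is extended by 207 days to 14 February 2018.
The plaintiff's legal incapacity from 28 June 2014 to 8 November 2014 does not toll the period, because no stated rule makes the plaintiff's incapacity a tolling event.
Nothing else in the chronology tolls or restarts the period.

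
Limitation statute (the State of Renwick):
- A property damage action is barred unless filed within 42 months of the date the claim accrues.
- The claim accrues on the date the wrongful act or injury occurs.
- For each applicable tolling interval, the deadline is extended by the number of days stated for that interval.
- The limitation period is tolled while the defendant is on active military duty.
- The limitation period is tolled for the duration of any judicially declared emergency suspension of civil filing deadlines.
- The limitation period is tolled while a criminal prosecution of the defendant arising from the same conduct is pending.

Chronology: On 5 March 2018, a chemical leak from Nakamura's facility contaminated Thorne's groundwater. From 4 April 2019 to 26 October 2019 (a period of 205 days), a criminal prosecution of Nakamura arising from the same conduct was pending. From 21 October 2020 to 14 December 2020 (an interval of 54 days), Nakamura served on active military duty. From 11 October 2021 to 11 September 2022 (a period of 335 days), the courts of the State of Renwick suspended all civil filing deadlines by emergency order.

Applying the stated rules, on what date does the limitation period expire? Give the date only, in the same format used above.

The limitation period began to run on 5 March 2018.
Adding the 42 months base period to 5 March 2018 gives a deadline of 5 September 2021, before any tolling.
The period was tolled for 205 days by the pending criminal prosecution (4 April 2019 to 26 October 2019), pushing the deadline to 29 March 2022.
Because the defendant's active military service ran from 21 October 2020 to 14 December 2020, the deadline is extended by 54 days to 22 May 2022.
Because the emergency suspension of filing deadlines ran from 11 October 2021 to 11 September 2022, the deadline is extended by 335 days to 22 April 2023.

22 April 2023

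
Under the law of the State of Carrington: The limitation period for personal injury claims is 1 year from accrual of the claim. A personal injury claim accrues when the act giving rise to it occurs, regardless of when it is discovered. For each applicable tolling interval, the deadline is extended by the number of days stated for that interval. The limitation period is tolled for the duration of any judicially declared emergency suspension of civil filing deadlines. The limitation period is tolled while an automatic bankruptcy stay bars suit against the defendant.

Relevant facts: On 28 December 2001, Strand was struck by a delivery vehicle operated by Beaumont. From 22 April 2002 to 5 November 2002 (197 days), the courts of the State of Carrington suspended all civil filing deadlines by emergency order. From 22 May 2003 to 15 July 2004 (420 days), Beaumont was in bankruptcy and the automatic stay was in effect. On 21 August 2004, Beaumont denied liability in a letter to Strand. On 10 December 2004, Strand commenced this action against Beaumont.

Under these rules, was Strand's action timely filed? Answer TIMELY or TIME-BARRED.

The limitation period began to run on 28 December 2001.
Adding the 1 year base period to 28 December 2001 gives a deadline of 28 December 2002, before any tolling.
The period was tolled for 197 days by the emergency suspension of filing deadlines (22 April 2002 to 5 November 2002), pushing the deadline to 13 July 2003.
Because the automatic bankruptcy stay ran from 22 May 2003 to 15 July 2004, the deadline is extended by 420 days to 5 September 2004.
The other events in the timeline have no effect on the limitation period under the stated rules.
Strand filed on 10 December 2004, after the 5 September 2004 deadline, so the action is time-barred.

TIME-BARRED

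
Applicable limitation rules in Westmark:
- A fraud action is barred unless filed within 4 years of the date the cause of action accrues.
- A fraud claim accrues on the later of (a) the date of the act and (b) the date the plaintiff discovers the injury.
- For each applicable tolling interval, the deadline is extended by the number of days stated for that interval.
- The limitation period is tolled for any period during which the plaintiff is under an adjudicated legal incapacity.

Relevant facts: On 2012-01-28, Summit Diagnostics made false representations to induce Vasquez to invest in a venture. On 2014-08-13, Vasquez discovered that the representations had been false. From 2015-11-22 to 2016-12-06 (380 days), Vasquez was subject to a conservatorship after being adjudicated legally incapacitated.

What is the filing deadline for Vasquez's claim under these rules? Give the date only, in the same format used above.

2019-08-28

Taking the later of the act (2012-01-28) and discovery (2014-08-13), the claim accrued on 2014-08-13.
The untolled deadline — 4 years after 2014-08-13 — is 2018-08-13.
Because the plaintiff's legal incapacity ran from 2015-11-22 to 2016-12-06, the deadline is extended by 380 days to 2019-08-28.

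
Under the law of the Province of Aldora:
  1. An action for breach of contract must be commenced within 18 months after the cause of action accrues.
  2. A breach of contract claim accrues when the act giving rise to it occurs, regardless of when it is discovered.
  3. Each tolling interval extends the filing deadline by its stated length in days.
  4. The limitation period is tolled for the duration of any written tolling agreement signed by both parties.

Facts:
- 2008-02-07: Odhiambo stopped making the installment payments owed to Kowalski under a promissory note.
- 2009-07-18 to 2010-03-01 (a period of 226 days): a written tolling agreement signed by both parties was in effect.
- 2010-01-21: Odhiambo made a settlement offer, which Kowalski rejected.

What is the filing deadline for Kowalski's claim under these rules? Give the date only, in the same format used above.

2010-03-21

The cause of action accrued on 2008-02-07, the date of the act.
The untolled deadline — 18 months after 2008-02-07 — is 2009-08-07.
The period was tolled for 226 days by the written tolling agreement (2009-07-18 to 2010-03-01), pushing the deadline to 2010-03-21.
The other events in the timeline have no effect on the limitation period under the stated rules.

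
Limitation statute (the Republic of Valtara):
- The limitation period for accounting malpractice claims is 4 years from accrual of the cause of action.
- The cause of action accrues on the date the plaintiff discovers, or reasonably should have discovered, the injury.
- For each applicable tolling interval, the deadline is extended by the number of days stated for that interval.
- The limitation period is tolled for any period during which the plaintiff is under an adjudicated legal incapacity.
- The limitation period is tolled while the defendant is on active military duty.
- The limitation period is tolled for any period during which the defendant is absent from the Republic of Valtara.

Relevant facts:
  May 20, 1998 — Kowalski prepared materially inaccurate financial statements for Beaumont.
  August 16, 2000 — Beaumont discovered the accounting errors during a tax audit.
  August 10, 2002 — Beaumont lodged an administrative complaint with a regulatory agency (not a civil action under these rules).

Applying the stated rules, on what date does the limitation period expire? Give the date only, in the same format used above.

August 16, 2004

The claim did not accrue until Beaumont discovered the injury on August 16, 2000; the May 20, 1998 act date does not start the clock under the stated rule.
Adding the 4 years base period to August 16, 2000 gives a deadline of August 16, 2004, before any tolling.
The other events in the timeline have no effect on the limitation period under the stated rules.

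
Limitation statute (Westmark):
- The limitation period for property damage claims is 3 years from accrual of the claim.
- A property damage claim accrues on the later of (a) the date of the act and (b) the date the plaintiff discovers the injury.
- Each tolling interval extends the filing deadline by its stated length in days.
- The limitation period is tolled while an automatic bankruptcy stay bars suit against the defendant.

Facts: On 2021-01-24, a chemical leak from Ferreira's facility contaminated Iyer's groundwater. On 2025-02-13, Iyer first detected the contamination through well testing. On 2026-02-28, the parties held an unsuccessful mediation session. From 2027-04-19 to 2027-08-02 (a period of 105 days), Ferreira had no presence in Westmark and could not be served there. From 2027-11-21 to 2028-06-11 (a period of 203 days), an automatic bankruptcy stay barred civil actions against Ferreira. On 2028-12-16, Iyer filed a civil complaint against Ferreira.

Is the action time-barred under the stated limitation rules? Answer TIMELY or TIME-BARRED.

Taking the later of the act (2021-01-24) and discovery (2025-02-13), the claim accrued on 2025-02-13.
Adding the 3 years base period to 2025-02-13 gives a deadline of 2028-02-13, before any tolling.
The automatic bankruptcy stay from 2027-11-21 to 2028-06-11 tolled the period for 203 days, extending the deadline to 2028-09-03.
The defendant's absence from the jurisdiction from 2027-04-19 to 2027-08-02 does not toll the period, because no stated rule makes the defendant's absence a tolling event.
The other events in the timeline have no effect on the limitation period under the stated rules.
The 2028-12-16 filing falls after the 2028-09-03 deadline; the claim is time-barred.

TIME-BARRED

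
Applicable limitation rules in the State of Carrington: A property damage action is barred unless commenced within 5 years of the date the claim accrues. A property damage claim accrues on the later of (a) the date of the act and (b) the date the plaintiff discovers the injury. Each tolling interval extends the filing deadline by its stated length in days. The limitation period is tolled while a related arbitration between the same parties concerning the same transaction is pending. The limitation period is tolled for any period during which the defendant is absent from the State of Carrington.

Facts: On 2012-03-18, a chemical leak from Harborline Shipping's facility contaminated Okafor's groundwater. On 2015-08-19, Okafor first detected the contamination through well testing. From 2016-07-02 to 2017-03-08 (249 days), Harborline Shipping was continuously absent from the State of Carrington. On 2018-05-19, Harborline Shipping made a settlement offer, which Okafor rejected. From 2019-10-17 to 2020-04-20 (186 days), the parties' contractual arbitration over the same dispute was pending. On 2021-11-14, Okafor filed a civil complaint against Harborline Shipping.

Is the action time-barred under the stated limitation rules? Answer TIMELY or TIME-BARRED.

Because discovery on 2015-08-19 post-dates the 2012-03-18 act, accrual under the later-of rule falls on 2015-08-19.
5 years from 2015-08-19 is 2020-08-19.
Because the defendant's absence from the jurisdiction ran from 2016-07-02 to 2017-03-08, the deadline is extended by 249 days to 2021-04-25.
The pending related arbitration from 2019-10-17 to 2020-04-20 tolled the period for 186 days, extending the deadline to 2021-10-28.
Nothing else in the chronology tolls or restarts the period.
The 2021-11-14 filing falls after the 2021-10-28 deadline; the claim is time-barred.

TIME-BARRED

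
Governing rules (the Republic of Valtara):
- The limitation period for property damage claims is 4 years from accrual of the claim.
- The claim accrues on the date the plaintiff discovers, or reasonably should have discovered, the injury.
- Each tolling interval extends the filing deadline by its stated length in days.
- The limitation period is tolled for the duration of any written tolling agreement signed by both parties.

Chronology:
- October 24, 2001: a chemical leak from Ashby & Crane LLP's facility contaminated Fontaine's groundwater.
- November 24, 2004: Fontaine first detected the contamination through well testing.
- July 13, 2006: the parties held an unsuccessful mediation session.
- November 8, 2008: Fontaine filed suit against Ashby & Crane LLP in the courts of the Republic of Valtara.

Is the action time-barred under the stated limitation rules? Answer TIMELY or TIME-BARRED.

Under the discovery rule, the claim accrued on November 24, 2004, when Fontaine discovered the injury — not on the October 24, 2001 date of the underlying act.
4 years from November 24, 2004 is November 24, 2008.
None of the other events listed affects the running of the period under the stated rules.
The November 8, 2008 filing precedes the November 24, 2008 deadline; the claim is timely.

TIMELY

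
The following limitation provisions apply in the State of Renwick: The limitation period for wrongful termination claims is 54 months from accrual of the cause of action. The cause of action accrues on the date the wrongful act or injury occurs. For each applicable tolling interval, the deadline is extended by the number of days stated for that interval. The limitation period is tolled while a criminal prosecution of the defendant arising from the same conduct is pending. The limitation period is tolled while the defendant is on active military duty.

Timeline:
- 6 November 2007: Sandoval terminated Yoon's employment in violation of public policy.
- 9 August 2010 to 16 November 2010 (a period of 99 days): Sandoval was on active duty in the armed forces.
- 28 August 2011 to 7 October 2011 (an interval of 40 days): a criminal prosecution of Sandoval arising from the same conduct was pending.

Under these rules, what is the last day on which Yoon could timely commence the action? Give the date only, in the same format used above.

22 September 2012

The claim accrued on 6 November 2007, when the wrongful act occurred.
The untolled deadline — 54 months after 6 November 2007 — is 6 May 2012.
The defendant's active military service from 9 August 2010 to 16 November 2010 tolled the period for 99 days, extending the deadline to 13 August 2012.
The pending criminal prosecution from 28 August 2011 to 7 October 2011 tolled the period for 40 days, extending the deadline to 22 September 2012.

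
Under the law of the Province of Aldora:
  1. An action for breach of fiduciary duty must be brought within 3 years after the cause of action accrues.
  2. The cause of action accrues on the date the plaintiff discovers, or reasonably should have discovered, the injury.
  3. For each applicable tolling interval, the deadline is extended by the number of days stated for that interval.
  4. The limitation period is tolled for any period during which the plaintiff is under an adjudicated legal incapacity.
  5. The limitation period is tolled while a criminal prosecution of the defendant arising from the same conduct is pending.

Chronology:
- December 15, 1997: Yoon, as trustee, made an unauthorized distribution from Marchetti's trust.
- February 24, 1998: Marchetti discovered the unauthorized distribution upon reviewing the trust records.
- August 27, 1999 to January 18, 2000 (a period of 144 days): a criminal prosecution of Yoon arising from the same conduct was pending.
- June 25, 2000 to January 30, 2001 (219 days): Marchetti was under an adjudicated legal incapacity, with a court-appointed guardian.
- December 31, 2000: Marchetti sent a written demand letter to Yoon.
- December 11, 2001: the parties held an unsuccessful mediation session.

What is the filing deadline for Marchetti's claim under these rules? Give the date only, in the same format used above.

Accrual is tied to discovery, so the period began on February 24, 1998 rather than on December 15, 1997 when the act occurred.
3 years from February 24, 1998 is February 24, 2001.
The period was tolled for 144 days by the pending criminal prosecution (August 27, 1999 to January 18, 2000), pushing the deadline to July 18, 2001.
The plaintiff's legal incapacity from June 25, 2000 to January 30, 2001 tolled the period for 219 days, extending the deadline to February 22, 2002.
Nothing else in the chronology tolls or restarts the period.

February 22, 2002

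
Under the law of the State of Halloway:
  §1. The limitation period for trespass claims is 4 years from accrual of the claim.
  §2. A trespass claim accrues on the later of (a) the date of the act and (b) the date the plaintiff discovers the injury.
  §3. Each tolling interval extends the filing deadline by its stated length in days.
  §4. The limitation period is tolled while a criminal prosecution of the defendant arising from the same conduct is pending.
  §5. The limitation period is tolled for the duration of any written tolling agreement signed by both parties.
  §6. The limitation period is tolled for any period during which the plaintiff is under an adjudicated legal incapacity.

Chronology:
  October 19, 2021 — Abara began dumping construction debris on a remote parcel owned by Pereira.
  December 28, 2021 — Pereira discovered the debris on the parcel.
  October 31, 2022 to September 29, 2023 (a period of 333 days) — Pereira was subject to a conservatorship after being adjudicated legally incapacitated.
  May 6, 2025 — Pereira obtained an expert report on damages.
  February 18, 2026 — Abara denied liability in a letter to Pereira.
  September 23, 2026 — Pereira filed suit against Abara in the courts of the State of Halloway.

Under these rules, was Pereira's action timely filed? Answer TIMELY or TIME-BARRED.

TIMELY

Because discovery on December 28, 2021 post-dates the October 19, 2021 act, accrual under the later-of rule falls on December 28, 2021.
Adding the 4 years base period to December 28, 2021 gives a deadline of December 28, 2025, before any tolling.
Because the plaintiff's legal incapacity ran from October 31, 2022 to September 29, 2023, the deadline is extended by 333 days to November 26, 2026.
The other events in the timeline have no effect on the limitation period under the stated rules.
Pereira filed on September 23, 2026, before the November 26, 2026 deadline, so the action is timely.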